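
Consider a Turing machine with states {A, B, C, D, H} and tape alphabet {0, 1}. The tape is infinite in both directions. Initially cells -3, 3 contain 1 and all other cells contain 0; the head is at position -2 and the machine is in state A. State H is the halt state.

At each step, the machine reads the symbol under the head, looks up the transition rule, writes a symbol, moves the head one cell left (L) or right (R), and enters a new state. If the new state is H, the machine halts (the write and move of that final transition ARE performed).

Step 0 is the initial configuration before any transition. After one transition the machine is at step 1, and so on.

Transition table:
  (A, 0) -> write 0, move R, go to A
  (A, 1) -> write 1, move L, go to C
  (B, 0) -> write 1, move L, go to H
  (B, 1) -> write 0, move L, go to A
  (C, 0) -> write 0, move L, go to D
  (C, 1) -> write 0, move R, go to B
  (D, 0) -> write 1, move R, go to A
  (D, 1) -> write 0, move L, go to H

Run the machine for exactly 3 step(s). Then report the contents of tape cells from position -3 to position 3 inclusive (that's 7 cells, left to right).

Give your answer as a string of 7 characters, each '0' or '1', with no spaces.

Answer: 1000001

Derivation:
Step 1: in state A at pos -2, read 0 -> (A,0)->write 0,move R,goto A. Now: state=A, head=-1, tape[-4..4]=010000010 (head:    ^)
Step 2: in state A at pos -1, read 0 -> (A,0)->write 0,move R,goto A. Now: state=A, head=0, tape[-4..4]=010000010 (head:     ^)
Step 3: in state A at pos 0, read 0 -> (A,0)->write 0,move R,goto A. Now: state=A, head=1, tape[-4..4]=010000010 (head:      ^)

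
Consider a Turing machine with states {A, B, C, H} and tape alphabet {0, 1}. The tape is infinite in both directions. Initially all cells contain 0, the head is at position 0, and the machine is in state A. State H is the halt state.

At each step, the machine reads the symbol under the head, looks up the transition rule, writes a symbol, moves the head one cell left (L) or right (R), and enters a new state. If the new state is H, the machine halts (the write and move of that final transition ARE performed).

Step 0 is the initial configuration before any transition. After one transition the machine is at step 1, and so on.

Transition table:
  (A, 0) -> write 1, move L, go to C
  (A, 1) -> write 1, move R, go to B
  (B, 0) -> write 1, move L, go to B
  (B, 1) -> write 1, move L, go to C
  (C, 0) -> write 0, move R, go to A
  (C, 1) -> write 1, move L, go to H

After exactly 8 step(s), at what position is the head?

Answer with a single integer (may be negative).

Step 1: in state A at pos 0, read 0 -> (A,0)->write 1,move L,goto C. Now: state=C, head=-1, tape[-2..1]=0010 (head:  ^)
Step 2: in state C at pos -1, read 0 -> (C,0)->write 0,move R,goto A. Now: state=A, head=0, tape[-2..1]=0010 (head:   ^)
Step 3: in state A at pos 0, read 1 -> (A,1)->write 1,move R,goto B. Now: state=B, head=1, tape[-2..2]=00100 (head:    ^)
Step 4: in state B at pos 1, read 0 -> (B,0)->write 1,move L,goto B. Now: state=B, head=0, tape[-2..2]=00110 (head:   ^)
Step 5: in state B at pos 0, read 1 -> (B,1)->write 1,move L,goto C. Now: state=C, head=-1, tape[-2..2]=00110 (head:  ^)
Step 6: in state C at pos -1, read 0 -> (C,0)->write 0,move R,goto A. Now: state=A, head=0, tape[-2..2]=00110 (head:   ^)
Step 7: in state A at pos 0, read 1 -> (A,1)->write 1,move R,goto B. Now: state=B, head=1, tape[-2..2]=00110 (head:    ^)
Step 8: in state B at pos 1, read 1 -> (B,1)->write 1,move L,goto C. Now: state=C, head=0, tape[-2..2]=00110 (head:   ^)

Answer: 0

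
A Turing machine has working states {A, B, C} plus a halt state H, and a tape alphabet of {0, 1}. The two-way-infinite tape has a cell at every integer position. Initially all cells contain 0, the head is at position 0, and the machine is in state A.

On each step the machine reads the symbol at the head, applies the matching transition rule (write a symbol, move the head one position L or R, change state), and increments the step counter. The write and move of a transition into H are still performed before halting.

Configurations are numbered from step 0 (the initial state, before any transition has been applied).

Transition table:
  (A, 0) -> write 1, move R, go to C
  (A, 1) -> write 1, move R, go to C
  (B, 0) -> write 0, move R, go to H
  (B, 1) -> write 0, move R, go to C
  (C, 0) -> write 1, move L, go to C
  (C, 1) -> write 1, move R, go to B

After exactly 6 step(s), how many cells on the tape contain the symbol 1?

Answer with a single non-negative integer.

Step 1: in state A at pos 0, read 0 -> (A,0)->write 1,move R,goto C. Now: state=C, head=1, tape[-1..2]=0100 (head:   ^)
Step 2: in state C at pos 1, read 0 -> (C,0)->write 1,move L,goto C. Now: state=C, head=0, tape[-1..2]=0110 (head:  ^)
Step 3: in state C at pos 0, read 1 -> (C,1)->write 1,move R,goto B. Now: state=B, head=1, tape[-1..2]=0110 (head:   ^)
Step 4: in state B at pos 1, read 1 -> (B,1)->write 0,move R,goto C. Now: state=C, head=2, tape[-1..3]=01000 (head:    ^)
Step 5: in state C at pos 2, read 0 -> (C,0)->write 1,move L,goto C. Now: state=C, head=1, tape[-1..3]=01010 (head:   ^)
Step 6: in state C at pos 1, read 0 -> (C,0)->write 1,move L,goto C. Now: state=C, head=0, tape[-1..3]=01110 (head:  ^)
Cells containing 1 after step 6: {0, 1, 2} -> 3 cell(s)

Answer: 3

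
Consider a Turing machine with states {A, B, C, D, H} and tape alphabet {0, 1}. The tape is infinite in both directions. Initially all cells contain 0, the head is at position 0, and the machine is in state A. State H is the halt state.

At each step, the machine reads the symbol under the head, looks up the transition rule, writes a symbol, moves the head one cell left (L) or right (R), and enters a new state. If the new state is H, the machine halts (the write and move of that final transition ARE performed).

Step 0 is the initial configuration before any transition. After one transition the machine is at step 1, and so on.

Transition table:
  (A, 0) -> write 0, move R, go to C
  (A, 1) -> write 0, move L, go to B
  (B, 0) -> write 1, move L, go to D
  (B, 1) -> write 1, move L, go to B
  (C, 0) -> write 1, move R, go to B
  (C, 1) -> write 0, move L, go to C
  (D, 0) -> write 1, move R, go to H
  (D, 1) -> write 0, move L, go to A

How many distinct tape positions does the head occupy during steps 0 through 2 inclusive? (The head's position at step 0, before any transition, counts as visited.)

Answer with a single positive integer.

Step 1: in state A at pos 0, read 0 -> (A,0)->write 0,move R,goto C. Now: state=C, head=1, tape[-1..2]=0000 (head:   ^)
Step 2: in state C at pos 1, read 0 -> (C,0)->write 1,move R,goto B. Now: state=B, head=2, tape[-1..3]=00100 (head:    ^)
Head positions at steps 0..2: starting at 0, distinct positions visited = {0, 1, 2} -> 3 position(s)

Answer: 3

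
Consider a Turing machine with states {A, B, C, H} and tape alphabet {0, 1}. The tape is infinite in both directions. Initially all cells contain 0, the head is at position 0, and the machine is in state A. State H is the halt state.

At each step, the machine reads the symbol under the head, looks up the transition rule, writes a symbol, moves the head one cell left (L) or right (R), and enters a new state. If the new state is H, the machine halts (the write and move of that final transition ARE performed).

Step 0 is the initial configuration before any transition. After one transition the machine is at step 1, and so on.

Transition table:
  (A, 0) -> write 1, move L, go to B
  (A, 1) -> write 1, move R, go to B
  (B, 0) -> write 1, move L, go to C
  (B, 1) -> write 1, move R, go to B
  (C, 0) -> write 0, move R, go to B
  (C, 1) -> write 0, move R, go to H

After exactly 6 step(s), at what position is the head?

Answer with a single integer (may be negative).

Step 1: in state A at pos 0, read 0 -> (A,0)->write 1,move L,goto B. Now: state=B, head=-1, tape[-2..1]=0010 (head:  ^)
Step 2: in state B at pos -1, read 0 -> (B,0)->write 1,move L,goto C. Now: state=C, head=-2, tape[-3..1]=00110 (head:  ^)
Step 3: in state C at pos -2, read 0 -> (C,0)->write 0,move R,goto B. Now: state=B, head=-1, tape[-3..1]=00110 (head:   ^)
Step 4: in state B at pos -1, read 1 -> (B,1)->write 1,move R,goto B. Now: state=B, head=0, tape[-3..1]=00110 (head:    ^)
Step 5: in state B at pos 0, read 1 -> (B,1)->write 1,move R,goto B. Now: state=B, head=1, tape[-3..2]=001100 (head:     ^)
Step 6: in state B at pos 1, read 0 -> (B,0)->write 1,move L,goto C. Now: state=C, head=0, tape[-3..2]=001110 (head:    ^)

Answer: 0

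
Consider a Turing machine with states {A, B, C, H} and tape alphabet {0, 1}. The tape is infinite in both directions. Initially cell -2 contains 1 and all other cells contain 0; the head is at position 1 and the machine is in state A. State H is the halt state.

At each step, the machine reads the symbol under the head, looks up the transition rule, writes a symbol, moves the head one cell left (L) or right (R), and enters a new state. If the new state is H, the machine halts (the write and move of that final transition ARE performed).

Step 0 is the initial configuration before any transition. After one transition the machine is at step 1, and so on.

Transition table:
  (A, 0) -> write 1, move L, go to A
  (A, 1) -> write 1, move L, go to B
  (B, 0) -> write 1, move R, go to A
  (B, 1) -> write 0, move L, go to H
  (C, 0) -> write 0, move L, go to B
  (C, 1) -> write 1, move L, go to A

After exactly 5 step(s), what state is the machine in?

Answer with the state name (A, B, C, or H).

Answer: A

Derivation:
Step 1: in state A at pos 1, read 0 -> (A,0)->write 1,move L,goto A. Now: state=A, head=0, tape[-3..2]=010010 (head:    ^)
Step 2: in state A at pos 0, read 0 -> (A,0)->write 1,move L,goto A. Now: state=A, head=-1, tape[-3..2]=010110 (head:   ^)
Step 3: in state A at pos -1, read 0 -> (A,0)->write 1,move L,goto A. Now: state=A, head=-2, tape[-3..2]=011110 (head:  ^)
Step 4: in state A at pos -2, read 1 -> (A,1)->write 1,move L,goto B. Now: state=B, head=-3, tape[-4..2]=0011110 (head:  ^)
Step 5: in state B at pos -3, read 0 -> (B,0)->write 1,move R,goto A. Now: state=A, head=-2, tape[-4..2]=0111110 (head:   ^)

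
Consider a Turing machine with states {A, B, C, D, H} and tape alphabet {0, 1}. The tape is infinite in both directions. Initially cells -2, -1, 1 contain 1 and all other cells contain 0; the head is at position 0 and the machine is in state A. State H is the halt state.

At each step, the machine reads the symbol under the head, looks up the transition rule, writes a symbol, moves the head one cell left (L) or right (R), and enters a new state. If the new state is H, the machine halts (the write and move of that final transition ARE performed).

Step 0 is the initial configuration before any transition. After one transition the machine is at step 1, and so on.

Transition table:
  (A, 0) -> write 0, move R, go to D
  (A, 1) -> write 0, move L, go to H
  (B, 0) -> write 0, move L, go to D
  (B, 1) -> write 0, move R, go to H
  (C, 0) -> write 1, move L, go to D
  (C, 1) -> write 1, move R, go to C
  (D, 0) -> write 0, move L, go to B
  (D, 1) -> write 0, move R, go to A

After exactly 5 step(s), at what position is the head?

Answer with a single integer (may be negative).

Step 1: in state A at pos 0, read 0 -> (A,0)->write 0,move R,goto D. Now: state=D, head=1, tape[-3..2]=011010 (head:     ^)
Step 2: in state D at pos 1, read 1 -> (D,1)->write 0,move R,goto A. Now: state=A, head=2, tape[-3..3]=0110000 (head:      ^)
Step 3: in state A at pos 2, read 0 -> (A,0)->write 0,move R,goto D. Now: state=D, head=3, tape[-3..4]=01100000 (head:       ^)
Step 4: in state D at pos 3, read 0 -> (D,0)->write 0,move L,goto B. Now: state=B, head=2, tape[-3..4]=01100000 (head:      ^)
Step 5: in state B at pos 2, read 0 -> (B,0)->write 0,move L,goto D. Now: state=D, head=1, tape[-3..4]=01100000 (head:     ^)

Answer: 1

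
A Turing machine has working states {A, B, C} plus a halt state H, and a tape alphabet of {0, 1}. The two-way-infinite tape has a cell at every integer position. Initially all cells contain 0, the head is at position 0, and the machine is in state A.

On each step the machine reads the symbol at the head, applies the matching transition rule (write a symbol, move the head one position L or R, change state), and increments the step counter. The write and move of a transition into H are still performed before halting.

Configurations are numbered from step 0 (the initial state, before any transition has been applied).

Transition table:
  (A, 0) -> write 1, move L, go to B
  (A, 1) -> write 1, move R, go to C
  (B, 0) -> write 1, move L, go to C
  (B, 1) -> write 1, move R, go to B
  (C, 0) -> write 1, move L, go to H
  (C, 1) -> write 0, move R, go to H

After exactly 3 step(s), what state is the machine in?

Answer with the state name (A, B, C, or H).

Step 1: in state A at pos 0, read 0 -> (A,0)->write 1,move L,goto B. Now: state=B, head=-1, tape[-2..1]=0010 (head:  ^)
Step 2: in state B at pos -1, read 0 -> (B,0)->write 1,move L,goto C. Now: state=C, head=-2, tape[-3..1]=00110 (head:  ^)
Step 3: in state C at pos -2, read 0 -> (C,0)->write 1,move L,goto H. Now: state=H, head=-3, tape[-4..1]=001110 (head:  ^)

Answer: H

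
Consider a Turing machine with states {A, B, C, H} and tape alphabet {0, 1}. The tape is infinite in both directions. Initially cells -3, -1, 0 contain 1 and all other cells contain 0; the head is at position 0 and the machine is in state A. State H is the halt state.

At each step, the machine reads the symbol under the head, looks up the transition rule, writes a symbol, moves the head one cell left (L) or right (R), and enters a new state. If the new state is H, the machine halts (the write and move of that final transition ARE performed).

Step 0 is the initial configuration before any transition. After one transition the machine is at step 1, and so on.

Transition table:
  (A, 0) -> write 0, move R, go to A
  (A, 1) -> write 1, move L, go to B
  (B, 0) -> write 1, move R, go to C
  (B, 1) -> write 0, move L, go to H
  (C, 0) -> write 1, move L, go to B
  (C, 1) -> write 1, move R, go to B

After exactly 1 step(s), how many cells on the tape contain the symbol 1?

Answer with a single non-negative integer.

Step 1: in state A at pos 0, read 1 -> (A,1)->write 1,move L,goto B. Now: state=B, head=-1, tape[-4..1]=010110 (head:    ^)
Cells containing 1 after step 1: {-3, -1, 0} -> 3 cell(s)

Answer: 3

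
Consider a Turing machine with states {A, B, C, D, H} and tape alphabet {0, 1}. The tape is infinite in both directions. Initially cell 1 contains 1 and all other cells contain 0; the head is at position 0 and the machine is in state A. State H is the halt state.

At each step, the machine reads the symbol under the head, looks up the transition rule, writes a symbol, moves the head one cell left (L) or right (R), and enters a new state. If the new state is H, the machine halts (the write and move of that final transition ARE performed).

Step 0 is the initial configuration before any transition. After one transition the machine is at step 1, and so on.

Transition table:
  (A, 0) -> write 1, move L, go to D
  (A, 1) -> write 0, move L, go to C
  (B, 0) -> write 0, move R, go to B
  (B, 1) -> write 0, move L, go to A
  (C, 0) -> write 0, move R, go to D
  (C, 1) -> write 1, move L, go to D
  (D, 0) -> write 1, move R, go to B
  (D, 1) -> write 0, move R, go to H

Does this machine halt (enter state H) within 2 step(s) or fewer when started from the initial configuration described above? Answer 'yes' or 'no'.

Step 1: in state A at pos 0, read 0 -> (A,0)->write 1,move L,goto D. Now: state=D, head=-1, tape[-2..2]=00110 (head:  ^)
Step 2: in state D at pos -1, read 0 -> (D,0)->write 1,move R,goto B. Now: state=B, head=0, tape[-2..2]=01110 (head:   ^)
After 2 step(s): state = B (not H) -> not halted within 2 -> no

Answer: no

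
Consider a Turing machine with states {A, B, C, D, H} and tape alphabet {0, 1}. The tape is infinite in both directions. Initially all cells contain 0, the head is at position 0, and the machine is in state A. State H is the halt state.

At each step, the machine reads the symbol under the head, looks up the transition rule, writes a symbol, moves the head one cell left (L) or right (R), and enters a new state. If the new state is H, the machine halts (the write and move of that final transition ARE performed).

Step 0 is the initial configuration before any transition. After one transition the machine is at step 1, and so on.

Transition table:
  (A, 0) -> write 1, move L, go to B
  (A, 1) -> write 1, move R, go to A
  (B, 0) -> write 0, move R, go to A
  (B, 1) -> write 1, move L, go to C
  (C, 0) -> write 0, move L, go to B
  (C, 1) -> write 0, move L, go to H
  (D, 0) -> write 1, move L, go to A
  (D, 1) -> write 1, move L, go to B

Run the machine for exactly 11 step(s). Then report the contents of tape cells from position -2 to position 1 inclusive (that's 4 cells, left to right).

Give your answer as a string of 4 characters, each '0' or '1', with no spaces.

Answer: 0111

Derivation:
Step 1: in state A at pos 0, read 0 -> (A,0)->write 1,move L,goto B. Now: state=B, head=-1, tape[-2..1]=0010 (head:  ^)
Step 2: in state B at pos -1, read 0 -> (B,0)->write 0,move R,goto A. Now: state=A, head=0, tape[-2..1]=0010 (head:   ^)
Step 3: in state A at pos 0, read 1 -> (A,1)->write 1,move R,goto A. Now: state=A, head=1, tape[-2..2]=00100 (head:    ^)
Step 4: in state A at pos 1, read 0 -> (A,0)->write 1,move L,goto B. Now: state=B, head=0, tape[-2..2]=00110 (head:   ^)
Step 5: in state B at pos 0, read 1 -> (B,1)->write 1,move L,goto C. Now: state=C, head=-1, tape[-2..2]=00110 (head:  ^)
Step 6: in state C at pos -1, read 0 -> (C,0)->write 0,move L,goto B. Now: state=B, head=-2, tape[-3..2]=000110 (head:  ^)
Step 7: in state B at pos -2, read 0 -> (B,0)->write 0,move R,goto A. Now: state=A, head=-1, tape[-3..2]=000110 (head:   ^)
Step 8: in state A at pos -1, read 0 -> (A,0)->write 1,move L,goto B. Now: state=B, head=-2, tape[-3..2]=001110 (head:  ^)
Step 9: in state B at pos -2, read 0 -> (B,0)->write 0,move R,goto A. Now: state=A, head=-1, tape[-3..2]=001110 (head:   ^)
Step 10: in state A at pos -1, read 1 -> (A,1)->write 1,move R,goto A. Now: state=A, head=0, tape[-3..2]=001110 (head:    ^)
Step 11: in state A at pos 0, read 1 -> (A,1)->write 1,move R,goto A. Now: state=A, head=1, tape[-3..2]=001110 (head:     ^)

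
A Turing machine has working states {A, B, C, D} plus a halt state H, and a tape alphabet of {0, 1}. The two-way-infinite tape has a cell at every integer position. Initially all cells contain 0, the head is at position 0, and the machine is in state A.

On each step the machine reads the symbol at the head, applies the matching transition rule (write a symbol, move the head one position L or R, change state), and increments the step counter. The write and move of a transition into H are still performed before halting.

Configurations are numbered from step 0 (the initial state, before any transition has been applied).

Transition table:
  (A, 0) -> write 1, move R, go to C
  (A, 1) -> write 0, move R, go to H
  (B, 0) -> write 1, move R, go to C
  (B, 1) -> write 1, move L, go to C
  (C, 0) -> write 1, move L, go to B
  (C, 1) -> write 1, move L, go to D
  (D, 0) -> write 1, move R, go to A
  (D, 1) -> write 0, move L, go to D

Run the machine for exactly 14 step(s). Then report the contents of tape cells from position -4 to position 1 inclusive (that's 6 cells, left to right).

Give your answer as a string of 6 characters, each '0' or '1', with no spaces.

Answer: 110111

Derivation:
Step 1: in state A at pos 0, read 0 -> (A,0)->write 1,move R,goto C. Now: state=C, head=1, tape[-1..2]=0100 (head:   ^)
Step 2: in state C at pos 1, read 0 -> (C,0)->write 1,move L,goto B. Now: state=B, head=0, tape[-1..2]=0110 (head:  ^)
Step 3: in state B at pos 0, read 1 -> (B,1)->write 1,move L,goto C. Now: state=C, head=-1, tape[-2..2]=00110 (head:  ^)
Step 4: in state C at pos -1, read 0 -> (C,0)->write 1,move L,goto B. Now: state=B, head=-2, tape[-3..2]=001110 (head:  ^)
Step 5: in state B at pos -2, read 0 -> (B,0)->write 1,move R,goto C. Now: state=C, head=-1, tape[-3..2]=011110 (head:   ^)
Step 6: in state C at pos -1, read 1 -> (C,1)->write 1,move L,goto D. Now: state=D, head=-2, tape[-3..2]=011110 (head:  ^)
Step 7: in state D at pos -2, read 1 -> (D,1)->write 0,move L,goto D. Now: state=D, head=-3, tape[-4..2]=0001110 (head:  ^)
Step 8: in state D at pos -3, read 0 -> (D,0)->write 1,move R,goto A. Now: state=A, head=-2, tape[-4..2]=0101110 (head:   ^)
Step 9: in state A at pos -2, read 0 -> (A,0)->write 1,move R,goto C. Now: state=C, head=-1, tape[-4..2]=0111110 (head:    ^)
Step 10: in state C at pos -1, read 1 -> (C,1)->write 1,move L,goto D. Now: state=D, head=-2, tape[-4..2]=0111110 (head:   ^)
Step 11: in state D at pos -2, read 1 -> (D,1)->write 0,move L,goto D. Now: state=D, head=-3, tape[-4..2]=0101110 (head:  ^)
Step 12: in state D at pos -3, read 1 -> (D,1)->write 0,move L,goto D. Now: state=D, head=-4, tape[-5..2]=00001110 (head:  ^)
Step 13: in state D at pos -4, read 0 -> (D,0)->write 1,move R,goto A. Now: state=A, head=-3, tape[-5..2]=01001110 (head:   ^)
Step 14: in state A at pos -3, read 0 -> (A,0)->write 1,move R,goto C. Now: state=C, head=-2, tape[-5..2]=01101110 (head:    ^)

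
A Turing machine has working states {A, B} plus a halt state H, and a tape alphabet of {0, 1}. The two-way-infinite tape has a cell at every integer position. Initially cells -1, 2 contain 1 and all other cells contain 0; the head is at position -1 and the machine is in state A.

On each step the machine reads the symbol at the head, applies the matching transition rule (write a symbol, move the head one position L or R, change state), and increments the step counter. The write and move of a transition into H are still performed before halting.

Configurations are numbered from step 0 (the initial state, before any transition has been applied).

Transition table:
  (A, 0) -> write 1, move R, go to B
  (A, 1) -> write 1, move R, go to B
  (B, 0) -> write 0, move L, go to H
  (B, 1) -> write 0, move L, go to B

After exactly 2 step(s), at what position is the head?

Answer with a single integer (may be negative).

Step 1: in state A at pos -1, read 1 -> (A,1)->write 1,move R,goto B. Now: state=B, head=0, tape[-2..3]=010010 (head:   ^)
Step 2: in state B at pos 0, read 0 -> (B,0)->write 0,move L,goto H. Now: state=H, head=-1, tape[-2..3]=010010 (head:  ^)

Answer: -1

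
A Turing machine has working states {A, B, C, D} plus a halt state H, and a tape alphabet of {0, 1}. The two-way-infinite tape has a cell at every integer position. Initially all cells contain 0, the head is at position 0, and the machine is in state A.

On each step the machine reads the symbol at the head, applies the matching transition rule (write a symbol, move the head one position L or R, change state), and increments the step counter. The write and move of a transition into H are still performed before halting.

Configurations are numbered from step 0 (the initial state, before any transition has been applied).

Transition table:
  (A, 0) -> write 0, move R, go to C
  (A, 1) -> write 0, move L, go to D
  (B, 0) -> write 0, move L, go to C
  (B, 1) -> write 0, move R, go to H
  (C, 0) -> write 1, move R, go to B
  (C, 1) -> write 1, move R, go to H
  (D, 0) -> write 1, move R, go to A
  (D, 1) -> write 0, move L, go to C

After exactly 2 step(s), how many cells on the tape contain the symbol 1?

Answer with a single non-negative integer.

Step 1: in state A at pos 0, read 0 -> (A,0)->write 0,move R,goto C. Now: state=C, head=1, tape[-1..2]=0000 (head:   ^)
Step 2: in state C at pos 1, read 0 -> (C,0)->write 1,move R,goto B. Now: state=B, head=2, tape[-1..3]=00100 (head:    ^)
Cells containing 1 after step 2: {1} -> 1 cell(s)

Answer: 1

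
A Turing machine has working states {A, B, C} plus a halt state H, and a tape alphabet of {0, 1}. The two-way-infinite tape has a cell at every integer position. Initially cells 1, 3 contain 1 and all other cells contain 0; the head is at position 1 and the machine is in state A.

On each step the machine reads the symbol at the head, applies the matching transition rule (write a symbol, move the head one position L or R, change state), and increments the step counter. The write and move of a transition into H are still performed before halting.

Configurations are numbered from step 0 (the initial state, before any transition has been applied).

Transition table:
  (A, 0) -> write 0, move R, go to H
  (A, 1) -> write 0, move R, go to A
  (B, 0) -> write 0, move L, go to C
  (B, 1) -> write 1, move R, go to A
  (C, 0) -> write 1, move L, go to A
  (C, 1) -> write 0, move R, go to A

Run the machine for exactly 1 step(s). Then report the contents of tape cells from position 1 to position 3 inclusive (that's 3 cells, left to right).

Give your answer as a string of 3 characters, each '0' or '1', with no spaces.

Answer: 001

Derivation:
Step 1: in state A at pos 1, read 1 -> (A,1)->write 0,move R,goto A. Now: state=A, head=2, tape[0..4]=00010 (head:   ^)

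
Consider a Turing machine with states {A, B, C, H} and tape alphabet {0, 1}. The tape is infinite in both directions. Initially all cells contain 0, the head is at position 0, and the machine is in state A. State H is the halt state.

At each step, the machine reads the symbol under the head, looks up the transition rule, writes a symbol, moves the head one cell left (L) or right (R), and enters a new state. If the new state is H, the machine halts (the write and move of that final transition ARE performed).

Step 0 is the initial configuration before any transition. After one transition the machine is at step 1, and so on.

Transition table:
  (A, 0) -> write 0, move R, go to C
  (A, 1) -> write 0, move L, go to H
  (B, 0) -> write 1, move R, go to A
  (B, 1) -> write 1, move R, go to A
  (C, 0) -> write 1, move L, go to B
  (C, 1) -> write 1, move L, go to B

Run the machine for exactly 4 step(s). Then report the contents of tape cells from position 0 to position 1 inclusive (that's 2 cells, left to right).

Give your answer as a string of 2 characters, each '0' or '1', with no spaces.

Answer: 10

Derivation:
Step 1: in state A at pos 0, read 0 -> (A,0)->write 0,move R,goto C. Now: state=C, head=1, tape[-1..2]=0000 (head:   ^)
Step 2: in state C at pos 1, read 0 -> (C,0)->write 1,move L,goto B. Now: state=B, head=0, tape[-1..2]=0010 (head:  ^)
Step 3: in state B at pos 0, read 0 -> (B,0)->write 1,move R,goto A. Now: state=A, head=1, tape[-1..2]=0110 (head:   ^)
Step 4: in state A at pos 1, read 1 -> (A,1)->write 0,move L,goto H. Now: state=H, head=0, tape[-1..2]=0100 (head:  ^)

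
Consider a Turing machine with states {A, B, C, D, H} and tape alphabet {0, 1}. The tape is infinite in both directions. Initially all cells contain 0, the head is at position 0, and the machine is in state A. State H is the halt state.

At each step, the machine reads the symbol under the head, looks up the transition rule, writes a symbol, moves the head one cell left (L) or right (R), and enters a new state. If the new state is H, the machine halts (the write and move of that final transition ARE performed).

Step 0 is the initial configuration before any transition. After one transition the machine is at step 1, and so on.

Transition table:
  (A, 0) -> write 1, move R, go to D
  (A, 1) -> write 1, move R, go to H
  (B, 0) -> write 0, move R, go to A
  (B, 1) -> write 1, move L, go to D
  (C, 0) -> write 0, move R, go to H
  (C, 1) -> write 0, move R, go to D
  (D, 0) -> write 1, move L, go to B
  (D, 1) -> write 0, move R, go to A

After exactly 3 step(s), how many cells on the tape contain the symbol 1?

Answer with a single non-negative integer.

Answer: 2

Derivation:
Step 1: in state A at pos 0, read 0 -> (A,0)->write 1,move R,goto D. Now: state=D, head=1, tape[-1..2]=0100 (head:   ^)
Step 2: in state D at pos 1, read 0 -> (D,0)->write 1,move L,goto B. Now: state=B, head=0, tape[-1..2]=0110 (head:  ^)
Step 3: in state B at pos 0, read 1 -> (B,1)->write 1,move L,goto D. Now: state=D, head=-1, tape[-2..2]=00110 (head:  ^)
Cells containing 1 after step 3: {0, 1} -> 2 cell(s)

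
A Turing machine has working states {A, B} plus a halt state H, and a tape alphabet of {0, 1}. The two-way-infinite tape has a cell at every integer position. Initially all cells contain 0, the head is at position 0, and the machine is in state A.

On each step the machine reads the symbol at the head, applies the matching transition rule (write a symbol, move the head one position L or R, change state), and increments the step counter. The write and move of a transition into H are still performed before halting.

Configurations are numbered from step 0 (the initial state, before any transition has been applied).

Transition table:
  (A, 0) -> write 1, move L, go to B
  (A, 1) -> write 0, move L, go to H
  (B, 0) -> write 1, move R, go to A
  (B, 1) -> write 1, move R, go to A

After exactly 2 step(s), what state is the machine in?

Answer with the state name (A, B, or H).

Answer: A

Derivation:
Step 1: in state A at pos 0, read 0 -> (A,0)->write 1,move L,goto B. Now: state=B, head=-1, tape[-2..1]=0010 (head:  ^)
Step 2: in state B at pos -1, read 0 -> (B,0)->write 1,move R,goto A. Now: state=A, head=0, tape[-2..1]=0110 (head:   ^)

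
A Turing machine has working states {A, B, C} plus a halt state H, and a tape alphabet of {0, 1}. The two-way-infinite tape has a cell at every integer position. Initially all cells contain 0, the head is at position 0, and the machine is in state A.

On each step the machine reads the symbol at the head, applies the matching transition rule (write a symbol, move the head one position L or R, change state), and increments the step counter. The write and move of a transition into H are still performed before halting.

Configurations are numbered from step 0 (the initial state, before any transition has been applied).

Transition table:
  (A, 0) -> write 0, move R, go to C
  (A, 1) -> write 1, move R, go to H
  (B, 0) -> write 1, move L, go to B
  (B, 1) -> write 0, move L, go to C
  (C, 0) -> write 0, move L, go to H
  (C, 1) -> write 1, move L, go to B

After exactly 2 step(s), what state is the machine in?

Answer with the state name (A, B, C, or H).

Step 1: in state A at pos 0, read 0 -> (A,0)->write 0,move R,goto C. Now: state=C, head=1, tape[-1..2]=0000 (head:   ^)
Step 2: in state C at pos 1, read 0 -> (C,0)->write 0,move L,goto H. Now: state=H, head=0, tape[-1..2]=0000 (head:  ^)

Answer: H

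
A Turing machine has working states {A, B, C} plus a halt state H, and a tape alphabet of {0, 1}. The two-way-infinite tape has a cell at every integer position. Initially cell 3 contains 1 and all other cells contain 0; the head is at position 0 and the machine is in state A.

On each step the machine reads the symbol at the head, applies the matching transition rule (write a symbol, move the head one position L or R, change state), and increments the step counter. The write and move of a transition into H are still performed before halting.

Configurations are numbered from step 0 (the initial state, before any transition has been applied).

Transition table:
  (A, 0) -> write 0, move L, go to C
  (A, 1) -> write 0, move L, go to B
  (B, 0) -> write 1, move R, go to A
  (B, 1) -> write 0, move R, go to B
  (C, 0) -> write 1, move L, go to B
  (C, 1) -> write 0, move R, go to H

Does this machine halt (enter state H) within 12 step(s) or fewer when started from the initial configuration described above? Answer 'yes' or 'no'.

Step 1: in state A at pos 0, read 0 -> (A,0)->write 0,move L,goto C. Now: state=C, head=-1, tape[-2..4]=0000010 (head:  ^)
Step 2: in state C at pos -1, read 0 -> (C,0)->write 1,move L,goto B. Now: state=B, head=-2, tape[-3..4]=00100010 (head:  ^)
Step 3: in state B at pos -2, read 0 -> (B,0)->write 1,move R,goto A. Now: state=A, head=-1, tape[-3..4]=01100010 (head:   ^)
Step 4: in state A at pos -1, read 1 -> (A,1)->write 0,move L,goto B. Now: state=B, head=-2, tape[-3..4]=01000010 (head:  ^)
Step 5: in state B at pos -2, read 1 -> (B,1)->write 0,move R,goto B. Now: state=B, head=-1, tape[-3..4]=00000010 (head:   ^)
Step 6: in state B at pos -1, read 0 -> (B,0)->write 1,move R,goto A. Now: state=A, head=0, tape[-3..4]=00100010 (head:    ^)
Step 7: in state A at pos 0, read 0 -> (A,0)->write 0,move L,goto C. Now: state=C, head=-1, tape[-3..4]=00100010 (head:   ^)
Step 8: in state C at pos -1, read 1 -> (C,1)->write 0,move R,goto H. Now: state=H, head=0, tape[-3..4]=00000010 (head:    ^)
State H reached at step 8; 8 <= 12 -> yes

Answer: yes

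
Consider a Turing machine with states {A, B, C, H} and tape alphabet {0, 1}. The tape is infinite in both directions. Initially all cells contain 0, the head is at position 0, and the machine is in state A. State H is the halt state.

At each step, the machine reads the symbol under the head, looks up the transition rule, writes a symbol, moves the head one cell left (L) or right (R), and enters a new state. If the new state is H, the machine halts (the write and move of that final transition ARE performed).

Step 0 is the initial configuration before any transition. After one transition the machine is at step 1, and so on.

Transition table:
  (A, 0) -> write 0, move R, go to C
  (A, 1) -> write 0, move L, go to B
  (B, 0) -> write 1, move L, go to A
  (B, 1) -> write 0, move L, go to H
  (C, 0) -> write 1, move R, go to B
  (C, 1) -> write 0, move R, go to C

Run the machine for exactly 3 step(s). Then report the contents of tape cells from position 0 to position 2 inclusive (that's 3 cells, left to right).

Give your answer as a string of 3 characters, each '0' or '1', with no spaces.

Step 1: in state A at pos 0, read 0 -> (A,0)->write 0,move R,goto C. Now: state=C, head=1, tape[-1..2]=0000 (head:   ^)
Step 2: in state C at pos 1, read 0 -> (C,0)->write 1,move R,goto B. Now: state=B, head=2, tape[-1..3]=00100 (head:    ^)
Step 3: in state B at pos 2, read 0 -> (B,0)->write 1,move L,goto A. Now: state=A, head=1, tape[-1..3]=00110 (head:   ^)

Answer: 011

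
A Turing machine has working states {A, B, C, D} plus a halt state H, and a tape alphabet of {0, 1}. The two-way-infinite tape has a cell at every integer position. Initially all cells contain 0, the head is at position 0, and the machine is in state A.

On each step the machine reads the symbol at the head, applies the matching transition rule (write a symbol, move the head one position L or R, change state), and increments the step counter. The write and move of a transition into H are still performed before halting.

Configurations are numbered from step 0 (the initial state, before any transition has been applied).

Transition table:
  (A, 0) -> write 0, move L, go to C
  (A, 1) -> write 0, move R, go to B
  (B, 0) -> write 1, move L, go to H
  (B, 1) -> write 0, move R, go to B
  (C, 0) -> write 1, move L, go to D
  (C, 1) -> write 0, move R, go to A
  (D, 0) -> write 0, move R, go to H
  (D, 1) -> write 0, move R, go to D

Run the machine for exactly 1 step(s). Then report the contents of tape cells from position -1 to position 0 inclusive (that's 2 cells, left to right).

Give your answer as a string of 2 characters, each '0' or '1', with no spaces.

Answer: 00

Derivation:
Step 1: in state A at pos 0, read 0 -> (A,0)->write 0,move L,goto C. Now: state=C, head=-1, tape[-2..1]=0000 (head:  ^)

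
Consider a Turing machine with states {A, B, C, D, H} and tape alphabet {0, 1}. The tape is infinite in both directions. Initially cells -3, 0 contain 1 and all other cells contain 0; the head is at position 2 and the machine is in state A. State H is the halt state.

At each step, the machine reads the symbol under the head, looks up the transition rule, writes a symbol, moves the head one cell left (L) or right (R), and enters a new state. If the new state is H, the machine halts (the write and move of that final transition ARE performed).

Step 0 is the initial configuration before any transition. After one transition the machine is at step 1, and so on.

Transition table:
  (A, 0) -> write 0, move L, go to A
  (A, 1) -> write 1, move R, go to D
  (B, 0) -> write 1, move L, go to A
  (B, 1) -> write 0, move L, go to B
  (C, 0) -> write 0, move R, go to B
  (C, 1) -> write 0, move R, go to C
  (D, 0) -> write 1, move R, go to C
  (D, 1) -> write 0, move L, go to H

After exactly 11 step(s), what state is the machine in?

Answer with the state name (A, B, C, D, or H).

Answer: B

Derivation:
Step 1: in state A at pos 2, read 0 -> (A,0)->write 0,move L,goto A. Now: state=A, head=1, tape[-4..3]=01001000 (head:      ^)
Step 2: in state A at pos 1, read 0 -> (A,0)->write 0,move L,goto A. Now: state=A, head=0, tape[-4..3]=01001000 (head:     ^)
Step 3: in state A at pos 0, read 1 -> (A,1)->write 1,move R,goto D. Now: state=D, head=1, tape[-4..3]=01001000 (head:      ^)
Step 4: in state D at pos 1, read 0 -> (D,0)->write 1,move R,goto C. Now: state=C, head=2, tape[-4..3]=01001100 (head:       ^)
Step 5: in state C at pos 2, read 0 -> (C,0)->write 0,move R,goto B. Now: state=B, head=3, tape[-4..4]=010011000 (head:        ^)
Step 6: in state B at pos 3, read 0 -> (B,0)->write 1,move L,goto A. Now: state=A, head=2, tape[-4..4]=010011010 (head:       ^)
Step 7: in state A at pos 2, read 0 -> (A,0)->write 0,move L,goto A. Now: state=A, head=1, tape[-4..4]=010011010 (head:      ^)
Step 8: in state A at pos 1, read 1 -> (A,1)->write 1,move R,goto D. Now: state=D, head=2, tape[-4..4]=010011010 (head:       ^)
Step 9: in state D at pos 2, read 0 -> (D,0)->write 1,move R,goto C. Now: state=C, head=3, tape[-4..4]=010011110 (head:        ^)
Step 10: in state C at pos 3, read 1 -> (C,1)->write 0,move R,goto C. Now: state=C, head=4, tape[-4..5]=0100111000 (head:         ^)
Step 11: in state C at pos 4, read 0 -> (C,0)->write 0,move R,goto B. Now: state=B, head=5, tape[-4..6]=01001110000 (head:          ^)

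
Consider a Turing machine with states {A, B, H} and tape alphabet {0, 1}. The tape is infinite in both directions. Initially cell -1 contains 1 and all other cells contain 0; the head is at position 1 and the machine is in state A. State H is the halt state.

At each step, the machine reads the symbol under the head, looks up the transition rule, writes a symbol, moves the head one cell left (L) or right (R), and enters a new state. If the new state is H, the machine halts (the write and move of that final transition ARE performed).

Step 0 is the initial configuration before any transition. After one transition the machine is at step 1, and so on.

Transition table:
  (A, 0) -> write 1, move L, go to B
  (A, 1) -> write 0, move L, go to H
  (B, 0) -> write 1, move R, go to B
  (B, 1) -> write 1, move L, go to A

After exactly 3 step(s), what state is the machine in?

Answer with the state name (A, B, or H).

Step 1: in state A at pos 1, read 0 -> (A,0)->write 1,move L,goto B. Now: state=B, head=0, tape[-2..2]=01010 (head:   ^)
Step 2: in state B at pos 0, read 0 -> (B,0)->write 1,move R,goto B. Now: state=B, head=1, tape[-2..2]=01110 (head:    ^)
Step 3: in state B at pos 1, read 1 -> (B,1)->write 1,move L,goto A. Now: state=A, head=0, tape[-2..2]=01110 (head:   ^)

Answer: A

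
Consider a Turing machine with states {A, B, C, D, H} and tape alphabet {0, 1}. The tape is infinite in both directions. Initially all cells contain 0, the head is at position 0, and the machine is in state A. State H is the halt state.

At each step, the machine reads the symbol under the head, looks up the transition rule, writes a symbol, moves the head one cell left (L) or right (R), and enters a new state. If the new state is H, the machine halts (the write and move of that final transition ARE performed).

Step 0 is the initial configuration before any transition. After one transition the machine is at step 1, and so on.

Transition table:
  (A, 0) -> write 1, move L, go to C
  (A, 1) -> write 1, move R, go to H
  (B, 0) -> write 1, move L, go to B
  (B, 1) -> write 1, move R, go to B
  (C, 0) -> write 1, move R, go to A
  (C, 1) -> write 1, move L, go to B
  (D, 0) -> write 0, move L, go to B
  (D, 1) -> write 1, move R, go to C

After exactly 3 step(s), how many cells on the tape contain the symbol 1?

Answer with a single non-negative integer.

Answer: 2

Derivation:
Step 1: in state A at pos 0, read 0 -> (A,0)->write 1,move L,goto C. Now: state=C, head=-1, tape[-2..1]=0010 (head:  ^)
Step 2: in state C at pos -1, read 0 -> (C,0)->write 1,move R,goto A. Now: state=A, head=0, tape[-2..1]=0110 (head:   ^)
Step 3: in state A at pos 0, read 1 -> (A,1)->write 1,move R,goto H. Now: state=H, head=1, tape[-2..2]=01100 (head:    ^)
Cells containing 1 after step 3: {-1, 0} -> 2 cell(s)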